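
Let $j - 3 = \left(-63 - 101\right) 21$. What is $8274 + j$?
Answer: $4833$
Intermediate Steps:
$j = -3441$ ($j = 3 + \left(-63 - 101\right) 21 = 3 - 3444 = -3441$)
$8274 + j = 8274 - 3441 = 4833$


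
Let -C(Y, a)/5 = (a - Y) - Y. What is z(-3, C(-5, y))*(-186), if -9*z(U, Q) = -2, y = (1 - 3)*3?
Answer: -124/3 ≈ -41.333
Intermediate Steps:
y = -6 (y = -2*3 = -6)
C(Y, a) = -5*a + 10*Y (C(Y, a) = -5*((a - Y) - Y) = -5*(a - 2*Y) = -5*a + 10*Y)
z(U, Q) = 2/9 (z(U, Q) = -⅑*(-2) = 2/9)
z(-3, C(-5, y))*(-186) = (2/9)*(-186) = -124/3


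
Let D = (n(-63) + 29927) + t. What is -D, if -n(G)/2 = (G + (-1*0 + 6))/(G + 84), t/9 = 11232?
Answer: -917143/7 ≈ -1.3102e+5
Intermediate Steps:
t = 101088 (t = 9*11232 = 101088)
n(G) = -2*(6 + G)/(84 + G) (n(G) = -2*(G + (-1*0 + 6))/(G + 84) = -2*(G + (0 + 6))/(84 + G) = -2*(G + 6)/(84 + G) = -2*(6 + G)/(84 + G))
D = 917143/7 (D = (2*(-6 - 1*(-63))/(84 - 63) + 29927) + 101088 = (2*(-6 + 63)/21 + 29927) + 101088 = (2*(1/21)*57 + 29927) + 101088 = (38/7 + 29927) + 101088 = 209527/7 + 101088 = 917143/7 ≈ 1.3102e+5)
-D = -1*917143/7 = -917143/7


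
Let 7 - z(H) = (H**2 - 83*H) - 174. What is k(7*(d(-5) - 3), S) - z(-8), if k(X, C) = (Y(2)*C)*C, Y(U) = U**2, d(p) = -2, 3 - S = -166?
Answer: 114791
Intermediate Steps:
S = 169 (S = 3 - 1*(-166) = 3 + 166 = 169)
z(H) = 181 - H**2 + 83*H (z(H) = 7 - ((H**2 - 83*H) - 174) = 7 - (-174 + H**2 - 83*H) = 7 + (174 - H**2 + 83*H) = 181 - H**2 + 83*H)
k(X, C) = 4*C**2 (k(X, C) = (2**2*C)*C = (4*C)*C = 4*C**2)
k(7*(d(-5) - 3), S) - z(-8) = 4*169**2 - (181 - 1*(-8)**2 + 83*(-8)) = 4*28561 - (181 - 1*64 - 664) = 114244 - (181 - 64 - 664) = 114244 - 1*(-547) = 114244 + 547 = 114791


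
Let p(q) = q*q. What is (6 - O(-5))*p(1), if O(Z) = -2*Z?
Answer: -4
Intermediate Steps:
p(q) = q²
(6 - O(-5))*p(1) = (6 - (-2)*(-5))*1² = (6 - 1*10)*1 = (6 - 10)*1 = -4*1 = -4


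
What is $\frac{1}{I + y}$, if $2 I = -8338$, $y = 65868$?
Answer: $\frac{1}{61699} \approx 1.6208 \cdot 10^{-5}$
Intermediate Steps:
$I = -4169$ ($I = \frac{1}{2} \left(-8338\right) = -4169$)
$\frac{1}{I + y} = \frac{1}{-4169 + 65868} = \frac{1}{61699}$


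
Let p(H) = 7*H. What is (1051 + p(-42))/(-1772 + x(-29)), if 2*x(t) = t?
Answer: -1514/3573 ≈ -0.42373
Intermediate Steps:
x(t) = t/2
(1051 + p(-42))/(-1772 + x(-29)) = (1051 + 7*(-42))/(-1772 + (1/2)*(-29)) = (1051 - 294)/(-1772 - 29/2) = 757/(-3573/2) = 757*(-2/3573) = -1514/3573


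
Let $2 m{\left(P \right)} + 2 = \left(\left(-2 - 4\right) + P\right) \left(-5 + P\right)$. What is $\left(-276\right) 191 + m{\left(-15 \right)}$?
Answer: $-52507$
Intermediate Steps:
$m{\left(P \right)} = -1 + \frac{\left(-6 + P\right) \left(-5 + P\right)}{2}$ ($m{\left(P \right)} = -1 + \frac{\left(\left(-2 - 4\right) + P\right) \left(-5 + P\right)}{2} = -1 + \frac{\left(-6 + P\right) \left(-5 + P\right)}{2}$)
$\left(-276\right) 191 + m{\left(-15 \right)} = \left(-276\right) 191 + \left(14 + \frac{\left(-15\right)^{2}}{2} - - \frac{165}{2}\right) = -52716 + \left(14 + \frac{1}{2} \cdot 225 + \frac{165}{2}\right) = -52716 + \left(14 + \frac{225}{2} + \frac{165}{2}\right) = -52716 + 209 = -52507$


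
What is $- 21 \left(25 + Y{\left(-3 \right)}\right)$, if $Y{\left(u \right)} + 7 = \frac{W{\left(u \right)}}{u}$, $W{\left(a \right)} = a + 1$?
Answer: $-392$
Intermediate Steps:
$W{\left(a \right)} = 1 + a$
$Y{\left(u \right)} = -7 + \frac{1 + u}{u}$
$- 21 \left(25 + Y{\left(-3 \right)}\right) = - 21 \left(25 - \left(6 - \frac{1}{-3}\right)\right) = - 21 \left(25 - \frac{19}{3}\right) = \left(-21\right) \frac{56}{3} = -392$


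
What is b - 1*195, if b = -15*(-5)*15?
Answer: 930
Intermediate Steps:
b = 1125 (b = 75*15 = 1125)
b - 1*195 = 1125 - 1*195 = 1125 - 195 = 930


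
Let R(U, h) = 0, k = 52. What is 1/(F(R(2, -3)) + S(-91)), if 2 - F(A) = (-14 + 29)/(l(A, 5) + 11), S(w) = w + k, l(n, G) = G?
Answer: -16/607 ≈ -0.026359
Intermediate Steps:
S(w) = 52 + w (S(w) = w + 52 = 52 + w)
F(A) = 17/16 (F(A) = 2 - (-14 + 29)/(5 + 11) = 2 - 15/16 = 17/16)
1/(F(R(2, -3)) + S(-91)) = 1/(17/16 + (52 - 91)) = 1/(17/16 - 39) = 1/(-607/16) = -16/607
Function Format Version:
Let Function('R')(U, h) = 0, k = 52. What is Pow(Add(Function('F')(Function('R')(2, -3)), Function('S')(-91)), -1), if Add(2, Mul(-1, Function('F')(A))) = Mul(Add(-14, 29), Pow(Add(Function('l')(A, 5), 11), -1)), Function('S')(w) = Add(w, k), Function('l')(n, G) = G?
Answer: Rational(-16, 607) ≈ -0.026359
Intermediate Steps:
Function('S')(w) = Add(52, w) (Function('S')(w) = Add(w, 52) = Add(52, w))
Function('F')(A) = Rational(17, 16) (Function('F')(A) = Add(2, Mul(-1, Mul(Add(-14, 29), Pow(Add(5, 11), -1)))) = Add(2, Mul(-1, Mul(15, Pow(16, -1)))) = Add(2, Mul(-1, Mul(15, Rational(1, 16)))) = Add(2, Mul(-1, Rational(15, 16))) = Add(2, Rational(-15, 16)) = Rational(17, 16))
Pow(Add(Function('F')(Function('R')(2, -3)), Function('S')(-91)), -1) = Pow(Add(Rational(17, 16), Add(52, -91)), -1) = Pow(Add(Rational(17, 16), -39), -1) = Pow(Rational(-607, 16), -1) = Rational(-16, 607)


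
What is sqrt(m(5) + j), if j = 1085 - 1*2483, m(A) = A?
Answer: I*sqrt(1393) ≈ 37.323*I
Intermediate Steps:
j = -1398 (j = 1085 - 2483 = -1398)
sqrt(m(5) + j) = sqrt(5 - 1398) = sqrt(-1393) = I*sqrt(1393)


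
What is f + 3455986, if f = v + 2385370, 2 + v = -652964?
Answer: 5188390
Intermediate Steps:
v = -652966 (v = -2 - 652964 = -652966)
f = 1732404 (f = -652966 + 2385370 = 1732404)
f + 3455986 = 1732404 + 3455986 = 5188390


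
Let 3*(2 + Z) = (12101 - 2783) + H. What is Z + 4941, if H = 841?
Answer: 24976/3 ≈ 8325.3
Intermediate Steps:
Z = 10153/3 (Z = -2 + ((12101 - 2783) + 841)/3 = -2 + (9318 + 841)/3 = -2 + (⅓)*10159 = -2 + 10159/3 = 10153/3 ≈ 3384.3)
Z + 4941 = 10153/3 + 4941 = 24976/3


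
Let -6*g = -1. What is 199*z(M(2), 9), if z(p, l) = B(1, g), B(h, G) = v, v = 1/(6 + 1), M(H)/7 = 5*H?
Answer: 199/7 ≈ 28.429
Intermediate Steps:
g = 1/6 (g = -1/6*(-1) = 1/6 ≈ 0.16667)
M(H) = 35*H (M(H) = 7*(5*H) = 35*H)
v = 1/7 ≈ 0.14286
B(h, G) = 1/7
z(p, l) = 1/7
199*z(M(2), 9) = 199*(1/7) = 199/7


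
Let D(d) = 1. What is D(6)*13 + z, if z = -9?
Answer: 4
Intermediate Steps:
D(6)*13 + z = 1*13 - 9 = 13 - 9 = 4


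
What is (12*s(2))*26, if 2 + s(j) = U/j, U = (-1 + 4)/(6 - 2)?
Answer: -507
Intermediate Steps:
U = ¾ (U = 3/4 = 3*(¼) = ¾ ≈ 0.75000)
s(j) = -2 + 3/(4*j)
(12*s(2))*26 = (12*(-2 + (¾)/2))*26 = (12*(-2 + (¾)*(½)))*26 = (12*(-2 + 3/8))*26 = (12*(-13/8))*26 = -39/2*26 = -507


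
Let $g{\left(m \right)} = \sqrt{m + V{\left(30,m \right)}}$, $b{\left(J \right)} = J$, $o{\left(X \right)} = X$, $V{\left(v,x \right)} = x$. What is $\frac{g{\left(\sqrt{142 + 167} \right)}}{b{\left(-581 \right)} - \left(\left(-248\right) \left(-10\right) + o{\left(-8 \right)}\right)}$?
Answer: $- \frac{\sqrt{2} \sqrt[4]{309}}{3053} \approx -0.0019421$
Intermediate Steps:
$g{\left(m \right)} = \sqrt{2} \sqrt{m}$ ($g{\left(m \right)} = \sqrt{m + m} = \sqrt{2 m} = \sqrt{2} \sqrt{m}$)
$\frac{g{\left(\sqrt{142 + 167} \right)}}{b{\left(-581 \right)} - \left(\left(-248\right) \left(-10\right) + o{\left(-8 \right)}\right)} = \frac{\sqrt{2} \sqrt{\sqrt{142 + 167}}}{-581 - \left(\left(-248\right) \left(-10\right) - 8\right)} = \frac{\sqrt{2} \sqrt{\sqrt{309}}}{-581 - \left(2480 - 8\right)} = \frac{\sqrt{2} \sqrt[4]{309}}{-581 - 2472} = \frac{\sqrt{2} \sqrt[4]{309}}{-3053} = \sqrt{2} \sqrt[4]{309} \left(- \frac{1}{3053}\right) = - \frac{\sqrt{2} \sqrt[4]{309}}{3053}$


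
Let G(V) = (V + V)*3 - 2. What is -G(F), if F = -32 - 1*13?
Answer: 272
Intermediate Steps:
F = -45 (F = -32 - 13 = -45)
G(V) = -2 + 6*V (G(V) = (2*V)*3 - 2 = 6*V - 2 = -2 + 6*V)
-G(F) = -(-2 + 6*(-45)) = -(-2 - 270) = -1*(-272) = 272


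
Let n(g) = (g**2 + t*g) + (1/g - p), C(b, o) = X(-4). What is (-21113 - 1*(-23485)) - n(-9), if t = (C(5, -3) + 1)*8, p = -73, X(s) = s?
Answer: 18019/9 ≈ 2002.1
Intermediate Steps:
C(b, o) = -4
t = -24 (t = (-4 + 1)*8 = -3*8 = -24)
n(g) = 73 + 1/g + g**2 - 24*g (n(g) = (g**2 - 24*g) + (1/g - 1*(-73)) = (g**2 - 24*g) + (1/g + 73) = (g**2 - 24*g) + (73 + 1/g) = 73 + 1/g + g**2 - 24*g)
(-21113 - 1*(-23485)) - n(-9) = (-21113 - 1*(-23485)) - (73 + 1/(-9) + (-9)**2 - 24*(-9)) = (-21113 + 23485) - (73 - 1/9 + 81 + 216) = 2372 - 1*3329/9 = 2372 - 3329/9 = 18019/9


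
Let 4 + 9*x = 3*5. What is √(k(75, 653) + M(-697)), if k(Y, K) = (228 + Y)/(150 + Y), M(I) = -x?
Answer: 2*√7/15 ≈ 0.35277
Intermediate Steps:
x = 11/9 (x = -4/9 + (3*5)/9 = -4/9 + (⅑)*15 = -4/9 + 5/3 = 11/9 ≈ 1.2222)
M(I) = -11/9 (M(I) = -1*11/9 = -11/9)
k(Y, K) = (228 + Y)/(150 + Y)
√(k(75, 653) + M(-697)) = √((228 + 75)/(150 + 75) - 11/9) = √(303/225 - 11/9) = √((1/225)*303 - 11/9) = √(101/75 - 11/9) = √(28/225) = 2*√7/15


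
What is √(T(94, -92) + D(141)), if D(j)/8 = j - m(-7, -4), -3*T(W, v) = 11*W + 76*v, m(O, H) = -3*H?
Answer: √3018 ≈ 54.936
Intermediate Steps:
T(W, v) = -76*v/3 - 11*W/3 (T(W, v) = -(11*W + 76*v)/3 = -76*v/3 - 11*W/3)
D(j) = -96 + 8*j (D(j) = 8*(j - (-3)*(-4)) = 8*(j - 1*12) = 8*(j - 12) = 8*(-12 + j) = -96 + 8*j)
√(T(94, -92) + D(141)) = √((-76/3*(-92) - 11/3*94) + (-96 + 8*141)) = √((6992/3 - 1034/3) + (-96 + 1128)) = √(1986 + 1032) = √3018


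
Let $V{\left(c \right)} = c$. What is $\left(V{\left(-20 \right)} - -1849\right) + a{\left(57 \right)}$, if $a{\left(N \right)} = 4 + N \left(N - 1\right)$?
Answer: $5025$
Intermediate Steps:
$a{\left(N \right)} = 4 + N \left(-1 + N\right)$
$\left(V{\left(-20 \right)} - -1849\right) + a{\left(57 \right)} = \left(-20 - -1849\right) + \left(4 + 57^{2} - 57\right) = \left(-20 + 1849\right) + \left(4 + 3249 - 57\right) = 1829 + 3196 = 5025$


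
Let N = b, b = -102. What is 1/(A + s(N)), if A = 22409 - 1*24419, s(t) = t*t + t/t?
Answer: 1/8395 ≈ 0.00011912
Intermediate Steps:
N = -102
s(t) = 1 + t**2 (s(t) = t**2 + 1 = 1 + t**2)
A = -2010 (A = 22409 - 24419 = -2010)
1/(A + s(N)) = 1/(-2010 + (1 + (-102)**2)) = 1/(-2010 + (1 + 10404)) = 1/(-2010 + 10405) = 1/8395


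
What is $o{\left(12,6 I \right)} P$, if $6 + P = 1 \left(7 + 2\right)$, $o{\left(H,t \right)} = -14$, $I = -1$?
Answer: $-42$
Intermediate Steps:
$P = 3$ ($P = -6 + 1 \left(7 + 2\right) = -6 + 1 \cdot 9 = -6 + 9 = 3$)
$o{\left(12,6 I \right)} P = \left(-14\right) 3 = -42$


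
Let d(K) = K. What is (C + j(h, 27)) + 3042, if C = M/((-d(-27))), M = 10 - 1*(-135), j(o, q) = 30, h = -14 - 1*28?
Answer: 83089/27 ≈ 3077.4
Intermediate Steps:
h = -42 (h = -14 - 28 = -42)
M = 145 (M = 10 + 135 = 145)
C = 145/27 (C = 145/((-1*(-27))) = 145/27 ≈ 5.3704)
(C + j(h, 27)) + 3042 = (145/27 + 30) + 3042 = 955/27 + 3042 = 83089/27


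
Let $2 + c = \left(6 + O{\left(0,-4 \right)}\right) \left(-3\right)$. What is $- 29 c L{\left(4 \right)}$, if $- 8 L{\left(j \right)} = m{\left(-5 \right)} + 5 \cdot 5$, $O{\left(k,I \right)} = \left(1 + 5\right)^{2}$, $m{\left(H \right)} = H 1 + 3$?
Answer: $-10672$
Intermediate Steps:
$m{\left(H \right)} = 3 + H$ ($m{\left(H \right)} = H + 3 = 3 + H$)
$O{\left(k,I \right)} = 36$ ($O{\left(k,I \right)} = 6^{2} = 36$)
$L{\left(j \right)} = - \frac{23}{8}$ ($L{\left(j \right)} = - \frac{\left(3 - 5\right) + 5 \cdot 5}{8} = - \frac{-2 + 25}{8} = \left(- \frac{1}{8}\right) 23 = - \frac{23}{8}$)
$c = -128$ ($c = -2 + \left(6 + 36\right) \left(-3\right) = -2 + 42 \left(-3\right) = -2 - 126 = -128$)
$- 29 c L{\left(4 \right)} = \left(-29\right) \left(-128\right) \left(- \frac{23}{8}\right) = 3712 \left(- \frac{23}{8}\right) = -10672$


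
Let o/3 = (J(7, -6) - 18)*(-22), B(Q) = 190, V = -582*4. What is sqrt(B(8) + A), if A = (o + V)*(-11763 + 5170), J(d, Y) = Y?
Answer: sqrt(4905382) ≈ 2214.8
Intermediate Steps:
V = -2328
o = 1584 (o = 3*((-6 - 18)*(-22)) = 3*(-24*(-22)) = 3*528 = 1584)
A = 4905192 (A = (1584 - 2328)*(-11763 + 5170) = -744*(-6593) = 4905192)
sqrt(B(8) + A) = sqrt(190 + 4905192) = sqrt(4905382)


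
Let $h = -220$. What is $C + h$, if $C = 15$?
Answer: $-205$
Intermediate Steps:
$C + h = 15 - 220 = -205$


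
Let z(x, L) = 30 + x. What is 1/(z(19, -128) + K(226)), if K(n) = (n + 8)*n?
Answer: 1/52933 ≈ 1.8892e-5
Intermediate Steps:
K(n) = n*(8 + n) (K(n) = (8 + n)*n = n*(8 + n))
1/(z(19, -128) + K(226)) = 1/((30 + 19) + 226*(8 + 226)) = 1/(49 + 226*234) = 1/(49 + 52884) = 1/52933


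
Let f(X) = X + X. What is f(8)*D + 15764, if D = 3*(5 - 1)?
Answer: 15956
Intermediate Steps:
f(X) = 2*X
D = 12 (D = 3*4 = 12)
f(8)*D + 15764 = (2*8)*12 + 15764 = 16*12 + 15764 = 192 + 15764 = 15956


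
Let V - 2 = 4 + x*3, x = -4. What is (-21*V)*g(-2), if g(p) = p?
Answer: -252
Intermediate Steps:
V = -6 (V = 2 + (4 - 4*3) = 2 + (4 - 12) = 2 - 8 = -6)
(-21*V)*g(-2) = -21*(-6)*(-2) = 126*(-2) = -252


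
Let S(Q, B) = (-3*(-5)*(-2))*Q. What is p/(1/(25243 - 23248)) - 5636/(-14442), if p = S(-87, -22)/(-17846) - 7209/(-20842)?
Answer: 535373133418603/1342912231686 ≈ 398.67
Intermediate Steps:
S(Q, B) = -30*Q (S(Q, B) = (15*(-2))*Q = -30*Q)
p = 37127097/185973166 (p = -30*(-87)/(-17846) - 7209/(-20842) = 2610*(-1/17846) - 7209*(-1/20842) = -1305/8923 + 7209/20842 = 37127097/185973166 ≈ 0.19964)
p/(1/(25243 - 23248)) - 5636/(-14442) = 37127097/(185973166*(1/(25243 - 23248))) - 5636/(-14442) = 37127097/(185973166*(1/1995)) - 5636*(-1/14442) = 37127097/(185973166*(1/1995)) + 2818/7221 = (37127097/185973166)*1995 + 2818/7221 = 74068558515/185973166 + 2818/7221 = 535373133418603/1342912231686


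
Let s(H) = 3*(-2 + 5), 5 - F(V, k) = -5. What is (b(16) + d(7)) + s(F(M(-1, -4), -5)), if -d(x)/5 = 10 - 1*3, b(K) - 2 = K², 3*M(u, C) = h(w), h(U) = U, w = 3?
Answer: 232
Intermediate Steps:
M(u, C) = 1 (M(u, C) = (⅓)*3 = 1)
F(V, k) = 10 (F(V, k) = 5 - 1*(-5) = 5 + 5 = 10)
s(H) = 9 (s(H) = 3*3 = 9)
b(K) = 2 + K²
d(x) = -35 (d(x) = -5*(10 - 1*3) = -5*(10 - 3) = -5*7 = -35)
(b(16) + d(7)) + s(F(M(-1, -4), -5)) = ((2 + 16²) - 35) + 9 = ((2 + 256) - 35) + 9 = (258 - 35) + 9 = 223 + 9 = 232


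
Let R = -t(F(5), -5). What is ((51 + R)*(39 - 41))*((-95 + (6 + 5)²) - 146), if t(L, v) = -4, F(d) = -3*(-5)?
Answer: 13200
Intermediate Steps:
F(d) = 15
R = 4 (R = -1*(-4) = 4)
((51 + R)*(39 - 41))*((-95 + (6 + 5)²) - 146) = ((51 + 4)*(39 - 41))*((-95 + (6 + 5)²) - 146) = (55*(-2))*((-95 + 11²) - 146) = -110*((-95 + 121) - 146) = -110*(26 - 146) = -110*(-120) = 13200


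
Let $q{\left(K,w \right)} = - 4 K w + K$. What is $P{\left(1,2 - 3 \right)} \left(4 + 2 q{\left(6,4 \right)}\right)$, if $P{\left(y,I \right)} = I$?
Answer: $176$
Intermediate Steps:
$q{\left(K,w \right)} = K - 4 K w$ ($q{\left(K,w \right)} = - 4 K w + K = K - 4 K w$)
$P{\left(1,2 - 3 \right)} \left(4 + 2 q{\left(6,4 \right)}\right) = \left(2 - 3\right) \left(4 + 2 \cdot 6 \left(1 - 16\right)\right) = - (4 + 2 \cdot 6 \left(-15\right)) = - (4 + 2 \left(-90\right)) = - (4 - 180) = \left(-1\right) \left(-176\right) = 176$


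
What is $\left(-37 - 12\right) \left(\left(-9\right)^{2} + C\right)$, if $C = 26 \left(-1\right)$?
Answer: $-2695$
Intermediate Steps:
$C = -26$
$\left(-37 - 12\right) \left(\left(-9\right)^{2} + C\right) = \left(-37 - 12\right) \left(\left(-9\right)^{2} - 26\right) = - 49 \left(81 - 26\right) = \left(-49\right) 55 = -2695$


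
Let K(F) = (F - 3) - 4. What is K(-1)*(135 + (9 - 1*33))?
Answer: -888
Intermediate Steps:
K(F) = -7 + F (K(F) = (-3 + F) - 4 = -7 + F)
K(-1)*(135 + (9 - 1*33)) = (-7 - 1)*(135 + (9 - 1*33)) = -8*(135 + (9 - 33)) = -8*(135 - 24) = -8*111 = -888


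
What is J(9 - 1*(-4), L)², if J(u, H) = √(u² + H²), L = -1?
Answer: 170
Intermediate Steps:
J(u, H) = √(H² + u²)
J(9 - 1*(-4), L)² = (√((-1)² + (9 - 1*(-4))²))² = (√(1 + (9 + 4)²))² = (√(1 + 13²))² = (√(1 + 169))² = (√170)² = 170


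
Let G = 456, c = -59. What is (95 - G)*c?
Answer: 21299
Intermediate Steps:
(95 - G)*c = (95 - 1*456)*(-59) = (95 - 456)*(-59) = -361*(-59) = 21299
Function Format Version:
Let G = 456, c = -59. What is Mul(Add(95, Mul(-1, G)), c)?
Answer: 21299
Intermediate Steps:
Mul(Add(95, Mul(-1, G)), c) = Mul(Add(95, Mul(-1, 456)), -59) = Mul(Add(95, -456), -59) = Mul(-361, -59) = 21299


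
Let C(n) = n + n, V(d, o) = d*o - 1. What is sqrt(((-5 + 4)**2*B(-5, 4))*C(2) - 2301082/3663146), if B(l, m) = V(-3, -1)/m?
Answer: sqrt(4602019477665)/1831573 ≈ 1.1713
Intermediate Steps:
V(d, o) = -1 + d*o
C(n) = 2*n
B(l, m) = 2/m (B(l, m) = (-1 - 3*(-1))/m = (-1 + 3)/m = 2/m)
sqrt(((-5 + 4)**2*B(-5, 4))*C(2) - 2301082/3663146) = sqrt(((-5 + 4)**2*(2/4))*(2*2) - 2301082/3663146) = sqrt(((-1)**2*(2*(1/4)))*4 - 2301082*1/3663146) = sqrt((1*(1/2))*4 - 1150541/1831573) = sqrt((1/2)*4 - 1150541/1831573) = sqrt(2 - 1150541/1831573) = sqrt(2512605/1831573) = sqrt(4602019477665)/1831573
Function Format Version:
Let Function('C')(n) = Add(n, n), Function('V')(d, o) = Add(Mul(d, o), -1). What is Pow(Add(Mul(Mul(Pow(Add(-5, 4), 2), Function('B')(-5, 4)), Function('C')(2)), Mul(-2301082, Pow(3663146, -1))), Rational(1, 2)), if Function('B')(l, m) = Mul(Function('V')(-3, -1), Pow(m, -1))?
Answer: Mul(Rational(1, 1831573), Pow(4602019477665, Rational(1, 2))) ≈ 1.1713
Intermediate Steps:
Function('V')(d, o) = Add(-1, Mul(d, o))
Function('C')(n) = Mul(2, n)
Function('B')(l, m) = Mul(2, Pow(m, -1)) (Function('B')(l, m) = Mul(Add(-1, Mul(-3, -1)), Pow(m, -1)) = Mul(Add(-1, 3), Pow(m, -1)) = Mul(2, Pow(m, -1)))
Pow(Add(Mul(Mul(Pow(Add(-5, 4), 2), Function('B')(-5, 4)), Function('C')(2)), Mul(-2301082, Pow(3663146, -1))), Rational(1, 2)) = Pow(Add(Mul(Mul(Pow(Add(-5, 4), 2), Mul(2, Pow(4, -1))), Mul(2, 2)), Mul(-2301082, Pow(3663146, -1))), Rational(1, 2)) = Pow(Add(Mul(Mul(Pow(-1, 2), Mul(2, Rational(1, 4))), 4), Mul(-2301082, Rational(1, 3663146))), Rational(1, 2)) = Pow(Add(Mul(Mul(1, Rational(1, 2)), 4), Rational(-1150541, 1831573)), Rational(1, 2)) = Pow(Add(Mul(Rational(1, 2), 4), Rational(-1150541, 1831573)), Rational(1, 2)) = Pow(Add(2, Rational(-1150541, 1831573)), Rational(1, 2)) = Pow(Rational(2512605, 1831573), Rational(1, 2)) = Mul(Rational(1, 1831573), Pow(4602019477665, Rational(1, 2)))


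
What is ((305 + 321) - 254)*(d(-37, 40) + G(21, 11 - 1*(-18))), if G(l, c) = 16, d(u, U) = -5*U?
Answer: -68448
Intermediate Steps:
((305 + 321) - 254)*(d(-37, 40) + G(21, 11 - 1*(-18))) = ((305 + 321) - 254)*(-5*40 + 16) = (626 - 254)*(-200 + 16) = 372*(-184) = -68448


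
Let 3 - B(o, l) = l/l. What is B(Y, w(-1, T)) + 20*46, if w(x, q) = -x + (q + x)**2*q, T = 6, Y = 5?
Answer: 922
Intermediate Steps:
w(x, q) = -x + q*(q + x)**2
B(o, l) = 2 (B(o, l) = 3 - l/l = 3 - 1*1 = 3 - 1 = 2)
B(Y, w(-1, T)) + 20*46 = 2 + 20*46 = 2 + 920 = 922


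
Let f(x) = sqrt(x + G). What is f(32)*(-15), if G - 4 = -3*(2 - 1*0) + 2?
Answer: -60*sqrt(2) ≈ -84.853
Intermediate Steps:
G = 0 (G = 4 + (-3*(2 - 1*0) + 2) = 4 + (-3*(2 + 0) + 2) = 4 + (-3*2 + 2) = 4 + (-6 + 2) = 4 - 4 = 0)
f(x) = sqrt(x) (f(x) = sqrt(x + 0) = sqrt(x))
f(32)*(-15) = sqrt(32)*(-15) = (4*sqrt(2))*(-15) = -60*sqrt(2)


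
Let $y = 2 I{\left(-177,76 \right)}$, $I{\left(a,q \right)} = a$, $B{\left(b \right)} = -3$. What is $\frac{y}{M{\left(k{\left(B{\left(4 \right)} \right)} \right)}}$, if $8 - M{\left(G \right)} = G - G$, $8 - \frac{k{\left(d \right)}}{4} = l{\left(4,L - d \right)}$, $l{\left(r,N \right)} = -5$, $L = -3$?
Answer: $- \frac{177}{4} \approx -44.25$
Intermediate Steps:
$k{\left(d \right)} = 52$ ($k{\left(d \right)} = 32 - -20 = 32 + 20 = 52$)
$M{\left(G \right)} = 8$ ($M{\left(G \right)} = 8 - \left(G - G\right) = 8 - 0 = 8 + 0 = 8$)
$y = -354$ ($y = 2 \left(-177\right) = -354$)
$\frac{y}{M{\left(k{\left(B{\left(4 \right)} \right)} \right)}} = - \frac{354}{8} = \left(-354\right) \frac{1}{8} = - \frac{177}{4}$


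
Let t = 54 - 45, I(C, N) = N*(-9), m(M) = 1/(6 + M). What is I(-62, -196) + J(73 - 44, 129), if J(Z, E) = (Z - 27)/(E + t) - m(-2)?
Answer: 486799/276 ≈ 1763.8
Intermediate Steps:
I(C, N) = -9*N
t = 9
J(Z, E) = -1/4 + (-27 + Z)/(9 + E) (J(Z, E) = (Z - 27)/(E + 9) - 1/(6 - 2) = (-27 + Z)/(9 + E) - 1/4 = -1/4 + (-27 + Z)/(9 + E))
I(-62, -196) + J(73 - 44, 129) = -9*(-196) + (-117 - 1*129 + 4*(73 - 44))/(4*(9 + 129)) = 1764 + (1/4)*(-117 - 129 + 4*29)/138 = 1764 + (1/4)*(1/138)*(-117 - 129 + 116) = 1764 + (1/4)*(1/138)*(-130) = 1764 - 65/276 = 486799/276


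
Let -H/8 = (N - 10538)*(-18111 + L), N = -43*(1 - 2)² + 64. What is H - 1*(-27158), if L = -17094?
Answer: -2961980722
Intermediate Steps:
N = 21 (N = -43*(-1)² + 64 = -43*1 + 64 = -43 + 64 = 21)
H = -2962007880 (H = -8*(21 - 10538)*(-18111 - 17094) = -(-84136)*(-35205) = -8*370250985 = -2962007880)
H - 1*(-27158) = -2962007880 - 1*(-27158) = -2962007880 + 27158 = -2961980722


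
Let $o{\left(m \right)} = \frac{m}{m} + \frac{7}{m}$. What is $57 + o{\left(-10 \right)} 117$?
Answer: $\frac{921}{10} \approx 92.1$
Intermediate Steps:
$o{\left(m \right)} = 1 + \frac{7}{m}$
$57 + o{\left(-10 \right)} 117 = 57 + \frac{7 - 10}{-10} \cdot 117 = 57 + \left(- \frac{1}{10}\right) \left(-3\right) 117 = 57 + \frac{3}{10} \cdot 117 = 57 + \frac{351}{10} = \frac{921}{10}$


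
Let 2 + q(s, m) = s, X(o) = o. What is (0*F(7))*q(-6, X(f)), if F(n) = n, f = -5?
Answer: 0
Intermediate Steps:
q(s, m) = -2 + s
(0*F(7))*q(-6, X(f)) = (0*7)*(-2 - 6) = 0*(-8) = 0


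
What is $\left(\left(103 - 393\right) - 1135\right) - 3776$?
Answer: $-5201$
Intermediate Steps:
$\left(\left(103 - 393\right) - 1135\right) - 3776 = \left(-290 - 1135\right) - 3776 = -1425 - 3776 = -5201$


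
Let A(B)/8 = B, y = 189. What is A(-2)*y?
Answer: -3024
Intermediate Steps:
A(B) = 8*B
A(-2)*y = (8*(-2))*189 = -16*189 = -3024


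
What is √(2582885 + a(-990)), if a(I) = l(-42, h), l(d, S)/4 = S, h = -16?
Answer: √2582821 ≈ 1607.1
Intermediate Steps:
l(d, S) = 4*S
a(I) = -64 (a(I) = 4*(-16) = -64)
√(2582885 + a(-990)) = √(2582885 - 64) = √2582821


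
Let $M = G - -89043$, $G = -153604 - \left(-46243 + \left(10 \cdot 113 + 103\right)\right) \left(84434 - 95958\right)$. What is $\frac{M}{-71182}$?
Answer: $\frac{518759801}{71182} \approx 7287.8$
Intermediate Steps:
$G = -518848844$ ($G = -153604 - \left(-46243 + \left(1130 + 103\right)\right) \left(-11524\right) = -153604 - \left(-46243 + 1233\right) \left(-11524\right) = -153604 - \left(-45010\right) \left(-11524\right) = -153604 - 518695240 = -518848844$)
$M = -518759801$ ($M = -518848844 - -89043 = -518848844 + 89043 = -518759801$)
$\frac{M}{-71182} = - \frac{518759801}{-71182} = \left(-518759801\right) \left(- \frac{1}{71182}\right) = \frac{518759801}{71182}$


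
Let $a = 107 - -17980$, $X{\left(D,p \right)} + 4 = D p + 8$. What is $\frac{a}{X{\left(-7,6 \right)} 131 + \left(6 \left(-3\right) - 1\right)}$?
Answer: $- \frac{18087}{4997} \approx -3.6196$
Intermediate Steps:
$X{\left(D,p \right)} = 4 + D p$ ($X{\left(D,p \right)} = -4 + \left(D p + 8\right) = -4 + \left(8 + D p\right) = 4 + D p$)
$a = 18087$ ($a = 107 + 17980 = 18087$)
$\frac{a}{X{\left(-7,6 \right)} 131 + \left(6 \left(-3\right) - 1\right)} = \frac{18087}{\left(4 - 42\right) 131 + \left(6 \left(-3\right) - 1\right)} = \frac{18087}{\left(4 - 42\right) 131 - 19} = \frac{18087}{\left(-38\right) 131 - 19} = \frac{18087}{-4978 - 19} = \frac{18087}{-4997} = 18087 \left(- \frac{1}{4997}\right) = - \frac{18087}{4997}$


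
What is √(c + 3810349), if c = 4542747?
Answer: 2*√2088274 ≈ 2890.2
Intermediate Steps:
√(c + 3810349) = √(4542747 + 3810349) = √8353096 = 2*√2088274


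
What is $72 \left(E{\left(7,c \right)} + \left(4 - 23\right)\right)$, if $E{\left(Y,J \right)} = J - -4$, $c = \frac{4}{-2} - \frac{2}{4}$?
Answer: $-1260$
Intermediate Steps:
$c = - \frac{5}{2}$ ($c = 4 \left(- \frac{1}{2}\right) - \frac{1}{2} = -2 - \frac{1}{2} = - \frac{5}{2} \approx -2.5$)
$E{\left(Y,J \right)} = 4 + J$ ($E{\left(Y,J \right)} = J + 4 = 4 + J$)
$72 \left(E{\left(7,c \right)} + \left(4 - 23\right)\right) = 72 \left(\left(4 - \frac{5}{2}\right) + \left(4 - 23\right)\right) = 72 \left(\frac{3}{2} - 19\right) = 72 \left(- \frac{35}{2}\right) = -1260$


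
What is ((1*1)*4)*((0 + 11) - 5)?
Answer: 24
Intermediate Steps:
((1*1)*4)*((0 + 11) - 5) = (1*4)*(11 - 5) = 4*6 = 24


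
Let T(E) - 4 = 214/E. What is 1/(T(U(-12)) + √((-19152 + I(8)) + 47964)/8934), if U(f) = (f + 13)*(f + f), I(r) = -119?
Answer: -523240556/2572561143 - 11912*√28693/2572561143 ≈ -0.20418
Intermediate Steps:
U(f) = 2*f*(13 + f) (U(f) = (13 + f)*(2*f) = 2*f*(13 + f))
T(E) = 4 + 214/E
1/(T(U(-12)) + √((-19152 + I(8)) + 47964)/8934) = 1/((4 + 214/((2*(-12)*(13 - 12)))) + √((-19152 - 119) + 47964)/8934) = 1/((4 + 214/((2*(-12)*1))) + √(-19271 + 47964)*(1/8934)) = 1/((4 + 214/(-24)) + √28693*(1/8934)) = 1/((4 + 214*(-1/24)) + √28693/8934) = 1/((4 - 107/12) + √28693/8934) = 1/(-59/12 + √28693/8934)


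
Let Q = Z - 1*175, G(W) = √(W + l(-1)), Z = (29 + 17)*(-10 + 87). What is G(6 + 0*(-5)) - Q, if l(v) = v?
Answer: -3367 + √5 ≈ -3364.8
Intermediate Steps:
Z = 3542 (Z = 46*77 = 3542)
G(W) = √(-1 + W) (G(W) = √(W - 1) = √(-1 + W))
Q = 3367 (Q = 3542 - 1*175 = 3542 - 175 = 3367)
G(6 + 0*(-5)) - Q = √(-1 + (6 + 0*(-5))) - 1*3367 = √(-1 + (6 + 0)) - 3367 = √(-1 + 6) - 3367 = √5 - 3367 = -3367 + √5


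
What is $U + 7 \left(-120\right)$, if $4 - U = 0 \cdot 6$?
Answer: $-836$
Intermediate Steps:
$U = 4$ ($U = 4 - 0 \cdot 6 = 4 - 0 = 4 + 0 = 4$)
$U + 7 \left(-120\right) = 4 + 7 \left(-120\right) = 4 - 840 = -836$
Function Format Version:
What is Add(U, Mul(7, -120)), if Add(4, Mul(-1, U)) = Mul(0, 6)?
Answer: -836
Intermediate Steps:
U = 4 (U = Add(4, Mul(-1, Mul(0, 6))) = Add(4, Mul(-1, 0)) = Add(4, 0) = 4)
Add(U, Mul(7, -120)) = Add(4, Mul(7, -120)) = Add(4, -840) = -836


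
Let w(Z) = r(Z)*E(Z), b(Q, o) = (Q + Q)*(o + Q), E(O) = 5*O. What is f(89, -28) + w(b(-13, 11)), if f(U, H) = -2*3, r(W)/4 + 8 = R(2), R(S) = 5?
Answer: -3126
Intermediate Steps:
r(W) = -12 (r(W) = -32 + 4*5 = -32 + 20 = -12)
f(U, H) = -6
b(Q, o) = 2*Q*(Q + o) (b(Q, o) = (2*Q)*(Q + o) = 2*Q*(Q + o))
w(Z) = -60*Z
f(89, -28) + w(b(-13, 11)) = -6 - 120*(-13)*(-13 + 11) = -6 - 120*(-13)*(-2) = -6 - 60*52 = -6 - 3120 = -3126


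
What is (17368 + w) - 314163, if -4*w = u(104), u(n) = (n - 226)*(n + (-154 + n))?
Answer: -295148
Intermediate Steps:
u(n) = (-226 + n)*(-154 + 2*n)
w = 1647 (w = -(34804 - 606*104 + 2*104²)/4 = -(34804 - 63024 + 2*10816)/4 = -(34804 - 63024 + 21632)/4 = -¼*(-6588) = 1647)
(17368 + w) - 314163 = (17368 + 1647) - 314163 = 19015 - 314163 = -295148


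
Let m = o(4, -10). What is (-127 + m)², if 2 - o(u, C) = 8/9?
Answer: 1283689/81 ≈ 15848.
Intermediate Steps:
o(u, C) = 10/9 (o(u, C) = 2 - 8/9 = 10/9)
m = 10/9 ≈ 1.1111
(-127 + m)² = (-127 + 10/9)² = (-1133/9)² = 1283689/81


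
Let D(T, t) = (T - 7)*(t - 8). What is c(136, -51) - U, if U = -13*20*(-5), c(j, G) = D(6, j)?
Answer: -1428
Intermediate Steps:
D(T, t) = (-8 + t)*(-7 + T) (D(T, t) = (-7 + T)*(-8 + t) = (-8 + t)*(-7 + T))
c(j, G) = 8 - j (c(j, G) = 56 - 8*6 - 7*j + 6*j = 56 - 48 - 7*j + 6*j = 8 - j)
U = 1300 (U = -260*(-5) = 1300)
c(136, -51) - U = (8 - 1*136) - 1*1300 = (8 - 136) - 1300 = -128 - 1300 = -1428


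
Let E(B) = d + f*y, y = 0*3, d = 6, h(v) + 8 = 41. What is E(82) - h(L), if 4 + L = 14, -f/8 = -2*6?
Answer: -27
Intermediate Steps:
f = 96 (f = -(-16)*6 = -8*(-12) = 96)
L = 10 (L = -4 + 14 = 10)
h(v) = 33 (h(v) = -8 + 41 = 33)
y = 0
E(B) = 6 (E(B) = 6 + 96*0 = 6 + 0 = 6)
E(82) - h(L) = 6 - 1*33 = 6 - 33 = -27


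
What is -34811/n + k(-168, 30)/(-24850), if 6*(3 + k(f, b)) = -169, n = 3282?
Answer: -864951061/81557700 ≈ -10.605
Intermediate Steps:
k(f, b) = -187/6 (k(f, b) = -3 + (⅙)*(-169) = -3 - 169/6 = -187/6)
-34811/n + k(-168, 30)/(-24850) = -34811/3282 - 187/6/(-24850) = -34811*1/3282 - 187/6*(-1/24850) = -34811/3282 + 187/149100 = -864951061/81557700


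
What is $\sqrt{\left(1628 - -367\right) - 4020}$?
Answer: $45 i \approx 45.0 i$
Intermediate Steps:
$\sqrt{\left(1628 - -367\right) - 4020} = \sqrt{\left(1628 + 367\right) - 4020} = \sqrt{1995 - 4020} = \sqrt{-2025} = 45 i$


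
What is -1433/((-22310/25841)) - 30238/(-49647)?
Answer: 141470047367/85201890 ≈ 1660.4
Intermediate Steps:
-1433/((-22310/25841)) - 30238/(-49647) = -1433/((-22310*1/25841)) - 30238*(-1/49647) = -1433/(-22310/25841) + 2326/3819 = -1433*(-25841/22310) + 2326/3819 = 37030153/22310 + 2326/3819 = 141470047367/85201890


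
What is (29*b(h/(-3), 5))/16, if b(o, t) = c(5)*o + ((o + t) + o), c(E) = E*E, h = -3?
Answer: 58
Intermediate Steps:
c(E) = E²
b(o, t) = t + 27*o (b(o, t) = 5²*o + ((o + t) + o) = 25*o + (t + 2*o) = t + 27*o)
(29*b(h/(-3), 5))/16 = (29*(5 + 27*(-3/(-3))))/16 = (29*(5 + 27*(-3*(-⅓))))*(1/16) = (29*(5 + 27*1))*(1/16) = (29*(5 + 27))*(1/16) = (29*32)*(1/16) = 928*(1/16) = 58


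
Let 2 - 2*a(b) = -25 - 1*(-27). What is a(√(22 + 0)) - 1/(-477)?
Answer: 1/477 ≈ 0.0020964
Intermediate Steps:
a(b) = 0 (a(b) = 1 - (-25 - 1*(-27))/2 = 1 - (-25 + 27)/2 = 1 - ½*2 = 1 - 1 = 0)
a(√(22 + 0)) - 1/(-477) = 0 - 1/(-477) = 0 - 1*(-1/477) = 0 + 1/477 = 1/477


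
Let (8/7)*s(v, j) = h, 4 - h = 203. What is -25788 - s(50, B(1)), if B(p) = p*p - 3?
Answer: -204911/8 ≈ -25614.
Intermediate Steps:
h = -199 (h = 4 - 1*203 = 4 - 203 = -199)
B(p) = -3 + p**2 (B(p) = p**2 - 3 = -3 + p**2)
s(v, j) = -1393/8 (s(v, j) = (7/8)*(-199) = -1393/8)
-25788 - s(50, B(1)) = -25788 - 1*(-1393/8) = -25788 + 1393/8 = -204911/8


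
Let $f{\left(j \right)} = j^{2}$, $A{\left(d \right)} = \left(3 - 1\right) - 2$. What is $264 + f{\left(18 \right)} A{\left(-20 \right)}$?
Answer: $264$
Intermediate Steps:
$A{\left(d \right)} = 0$ ($A{\left(d \right)} = 2 - 2 = 0$)
$264 + f{\left(18 \right)} A{\left(-20 \right)} = 264 + 18^{2} \cdot 0 = 264 + 324 \cdot 0 = 264 + 0 = 264$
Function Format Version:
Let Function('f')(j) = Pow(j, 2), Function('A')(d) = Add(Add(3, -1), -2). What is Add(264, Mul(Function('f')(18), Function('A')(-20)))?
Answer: 264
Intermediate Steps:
Function('A')(d) = 0 (Function('A')(d) = Add(2, -2) = 0)
Add(264, Mul(Function('f')(18), Function('A')(-20))) = Add(264, Mul(Pow(18, 2), 0)) = Add(264, Mul(324, 0)) = Add(264, 0) = 264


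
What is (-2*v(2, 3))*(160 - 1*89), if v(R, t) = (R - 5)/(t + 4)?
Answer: 426/7 ≈ 60.857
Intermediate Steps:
v(R, t) = (-5 + R)/(4 + t)
(-2*v(2, 3))*(160 - 1*89) = (-2*(-5 + 2)/(4 + 3))*(160 - 1*89) = (-2*(-3)/7)*(160 - 89) = -2*(-3)/7*71 = -2*(-3/7)*71 = (6/7)*71 = 426/7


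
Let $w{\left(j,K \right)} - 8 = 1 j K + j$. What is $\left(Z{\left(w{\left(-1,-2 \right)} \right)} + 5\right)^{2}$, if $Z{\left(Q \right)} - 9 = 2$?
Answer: $256$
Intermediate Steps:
$w{\left(j,K \right)} = 8 + j + K j$ ($w{\left(j,K \right)} = 8 + \left(1 j K + j\right) = 8 + \left(j K + j\right) = 8 + \left(K j + j\right) = 8 + \left(j + K j\right) = 8 + j + K j$)
$Z{\left(Q \right)} = 11$ ($Z{\left(Q \right)} = 9 + 2 = 11$)
$\left(Z{\left(w{\left(-1,-2 \right)} \right)} + 5\right)^{2} = \left(11 + 5\right)^{2} = 16^{2} = 256$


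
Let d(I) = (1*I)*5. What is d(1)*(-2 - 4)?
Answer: -30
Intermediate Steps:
d(I) = 5*I (d(I) = I*5 = 5*I)
d(1)*(-2 - 4) = (5*1)*(-2 - 4) = 5*(-6) = -30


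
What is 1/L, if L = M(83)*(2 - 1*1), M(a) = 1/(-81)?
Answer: -81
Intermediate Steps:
M(a) = -1/81
L = -1/81 (L = -(2 - 1*1)/81 = -(2 - 1)/81 = -1/81*1 = -1/81 ≈ -0.012346)
1/L = 1/(-1/81) = -81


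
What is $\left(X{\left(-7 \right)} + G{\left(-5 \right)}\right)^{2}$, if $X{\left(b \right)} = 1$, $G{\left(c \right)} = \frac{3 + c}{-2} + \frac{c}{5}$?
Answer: $1$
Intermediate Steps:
$G{\left(c \right)} = - \frac{3}{2} - \frac{3 c}{10}$ ($G{\left(c \right)} = \left(3 + c\right) \left(- \frac{1}{2}\right) + c \frac{1}{5} = \left(- \frac{3}{2} - \frac{c}{2}\right) + \frac{c}{5} = - \frac{3}{2} - \frac{3 c}{10}$)
$\left(X{\left(-7 \right)} + G{\left(-5 \right)}\right)^{2} = \left(1 - 0\right)^{2} = \left(1 + \left(- \frac{3}{2} + \frac{3}{2}\right)\right)^{2} = \left(1 + 0\right)^{2} = 1^{2} = 1$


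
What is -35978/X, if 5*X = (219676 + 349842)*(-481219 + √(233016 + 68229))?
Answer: 43283242955/65942047330703444 + 89945*√301245/65942047330703444 ≈ 6.5713e-7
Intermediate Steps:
X = -274062882442/5 + 569518*√301245/5 (X = ((219676 + 349842)*(-481219 + √(233016 + 68229)))/5 = (569518*(-481219 + √301245))/5 = (-274062882442 + 569518*√301245)/5 = -274062882442/5 + 569518*√301245/5 ≈ -5.4750e+10)
-35978/X = -35978/(-274062882442/5 + 569518*√301245/5)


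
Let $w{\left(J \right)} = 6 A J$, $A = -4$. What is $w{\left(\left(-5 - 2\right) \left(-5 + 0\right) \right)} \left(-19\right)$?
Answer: $15960$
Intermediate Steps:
$w{\left(J \right)} = - 24 J$ ($w{\left(J \right)} = 6 \left(-4\right) J = - 24 J$)
$w{\left(\left(-5 - 2\right) \left(-5 + 0\right) \right)} \left(-19\right) = - 24 \left(-5 - 2\right) \left(-5 + 0\right) \left(-19\right) = - 24 \left(\left(-7\right) \left(-5\right)\right) \left(-19\right) = \left(-24\right) 35 \left(-19\right) = \left(-840\right) \left(-19\right) = 15960$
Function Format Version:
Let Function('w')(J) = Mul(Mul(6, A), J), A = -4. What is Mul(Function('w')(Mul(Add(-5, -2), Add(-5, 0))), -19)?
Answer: 15960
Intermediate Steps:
Function('w')(J) = Mul(-24, J) (Function('w')(J) = Mul(Mul(6, -4), J) = Mul(-24, J))
Mul(Function('w')(Mul(Add(-5, -2), Add(-5, 0))), -19) = Mul(Mul(-24, Mul(Add(-5, -2), Add(-5, 0))), -19) = Mul(Mul(-24, Mul(-7, -5)), -19) = Mul(Mul(-24, 35), -19) = Mul(-840, -19) = 15960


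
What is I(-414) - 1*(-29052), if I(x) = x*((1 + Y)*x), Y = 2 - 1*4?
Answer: -142344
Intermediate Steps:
Y = -2 (Y = 2 - 4 = -2)
I(x) = -x² (I(x) = x*((1 - 2)*x) = x*(-x) = -x²)
I(-414) - 1*(-29052) = -1*(-414)² - 1*(-29052) = -1*171396 + 29052 = -171396 + 29052 = -142344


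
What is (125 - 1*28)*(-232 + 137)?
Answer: -9215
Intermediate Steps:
(125 - 1*28)*(-232 + 137) = (125 - 28)*(-95) = 97*(-95) = -9215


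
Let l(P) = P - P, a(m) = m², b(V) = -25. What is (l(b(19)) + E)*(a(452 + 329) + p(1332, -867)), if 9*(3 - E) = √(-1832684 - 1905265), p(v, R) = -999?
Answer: 1826886 - 608962*I*√3737949/9 ≈ 1.8269e+6 - 1.3082e+8*I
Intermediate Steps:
l(P) = 0
E = 3 - I*√3737949/9 (E = 3 - √(-1832684 - 1905265)/9 = 3 - I*√3737949/9 ≈ 3.0 - 214.82*I)
(l(b(19)) + E)*(a(452 + 329) + p(1332, -867)) = (0 + (3 - I*√3737949/9))*((452 + 329)² - 999) = (3 - I*√3737949/9)*(781² - 999) = (3 - I*√3737949/9)*(609961 - 999) = (3 - I*√3737949/9)*608962 = 1826886 - 608962*I*√3737949/9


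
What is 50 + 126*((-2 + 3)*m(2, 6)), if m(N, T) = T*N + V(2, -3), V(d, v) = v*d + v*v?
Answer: 1940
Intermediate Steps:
V(d, v) = v² + d*v (V(d, v) = d*v + v² = v² + d*v)
m(N, T) = 3 + N*T (m(N, T) = T*N - 3*(2 - 3) = N*T - 3*(-1) = N*T + 3 = 3 + N*T)
50 + 126*((-2 + 3)*m(2, 6)) = 50 + 126*((-2 + 3)*(3 + 2*6)) = 50 + 126*(1*(3 + 12)) = 50 + 126*(1*15) = 50 + 126*15 = 50 + 1890 = 1940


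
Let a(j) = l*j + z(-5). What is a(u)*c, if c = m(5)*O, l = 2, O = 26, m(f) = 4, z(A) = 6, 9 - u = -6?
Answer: 3744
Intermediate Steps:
u = 15 (u = 9 - 1*(-6) = 9 + 6 = 15)
c = 104 (c = 4*26 = 104)
a(j) = 6 + 2*j (a(j) = 2*j + 6 = 6 + 2*j)
a(u)*c = (6 + 2*15)*104 = (6 + 30)*104 = 36*104 = 3744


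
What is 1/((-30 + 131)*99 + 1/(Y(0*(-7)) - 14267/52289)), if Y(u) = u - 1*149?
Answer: 7805328/78045422383 ≈ 0.00010001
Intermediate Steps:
Y(u) = -149 + u (Y(u) = u - 149 = -149 + u)
1/((-30 + 131)*99 + 1/(Y(0*(-7)) - 14267/52289)) = 1/((-30 + 131)*99 + 1/((-149 + 0*(-7)) - 14267/52289)) = 1/(101*99 + 1/((-149 + 0) - 14267*1/52289)) = 1/(9999 + 1/(-149 - 14267/52289)) = 1/(9999 + 1/(-7805328/52289)) = 1/(9999 - 52289/7805328) = 1/(78045422383/7805328) = 7805328/78045422383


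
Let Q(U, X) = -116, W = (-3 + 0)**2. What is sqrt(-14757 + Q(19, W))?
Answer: I*sqrt(14873) ≈ 121.95*I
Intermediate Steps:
W = 9 (W = (-3)**2 = 9)
sqrt(-14757 + Q(19, W)) = sqrt(-14757 - 116) = sqrt(-14873) = I*sqrt(14873)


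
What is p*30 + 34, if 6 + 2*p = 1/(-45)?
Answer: -169/3 ≈ -56.333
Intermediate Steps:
p = -271/90 (p = -3 + (1/2)/(-45) = -3 + (1/2)*(-1/45) = -3 - 1/90 = -271/90 ≈ -3.0111)
p*30 + 34 = -271/90*30 + 34 = -271/3 + 34 = -169/3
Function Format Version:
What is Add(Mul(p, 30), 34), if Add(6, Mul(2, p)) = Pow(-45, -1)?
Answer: Rational(-169, 3) ≈ -56.333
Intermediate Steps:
p = Rational(-271, 90) (p = Add(-3, Mul(Rational(1, 2), Pow(-45, -1))) = Add(-3, Mul(Rational(1, 2), Rational(-1, 45))) = Add(-3, Rational(-1, 90)) = Rational(-271, 90) ≈ -3.0111)
Add(Mul(p, 30), 34) = Add(Mul(Rational(-271, 90), 30), 34) = Add(Rational(-271, 3), 34) = Rational(-169, 3)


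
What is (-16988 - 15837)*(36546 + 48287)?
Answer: -2784643225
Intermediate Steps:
(-16988 - 15837)*(36546 + 48287) = -32825*84833 = -2784643225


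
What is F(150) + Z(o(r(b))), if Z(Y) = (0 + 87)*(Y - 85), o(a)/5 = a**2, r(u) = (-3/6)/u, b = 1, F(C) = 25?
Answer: -29045/4 ≈ -7261.3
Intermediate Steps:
r(u) = -1/(2*u) (r(u) = (-3*1/6)/u = -1/(2*u))
o(a) = 5*a**2
Z(Y) = -7395 + 87*Y (Z(Y) = 87*(-85 + Y) = -7395 + 87*Y)
F(150) + Z(o(r(b))) = 25 + (-7395 + 87*(5*(-1/2/1)**2)) = 25 + (-7395 + 87*(5*(-1/2*1)**2)) = 25 + (-7395 + 87*(5*(-1/2)**2)) = 25 + (-7395 + 87*(5*(1/4))) = 25 + (-7395 + 87*(5/4)) = 25 + (-7395 + 435/4) = 25 - 29145/4 = -29045/4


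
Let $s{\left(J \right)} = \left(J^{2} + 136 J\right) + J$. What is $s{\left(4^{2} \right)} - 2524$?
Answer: $-76$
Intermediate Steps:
$s{\left(J \right)} = J^{2} + 137 J$
$s{\left(4^{2} \right)} - 2524 = 4^{2} \left(137 + 4^{2}\right) - 2524 = 16 \left(137 + 16\right) - 2524 = 16 \cdot 153 - 2524 = 2448 - 2524 = -76$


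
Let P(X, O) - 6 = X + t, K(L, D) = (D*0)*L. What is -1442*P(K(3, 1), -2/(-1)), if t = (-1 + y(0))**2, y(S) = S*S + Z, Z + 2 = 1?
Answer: -14420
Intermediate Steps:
Z = -1 (Z = -2 + 1 = -1)
K(L, D) = 0 (K(L, D) = 0*L = 0)
y(S) = -1 + S**2 (y(S) = S*S - 1 = S**2 - 1 = -1 + S**2)
t = 4 (t = (-1 + (-1 + 0**2))**2 = (-1 + (-1 + 0))**2 = (-1 - 1)**2 = (-2)**2 = 4)
P(X, O) = 10 + X (P(X, O) = 6 + (X + 4) = 6 + (4 + X) = 10 + X)
-1442*P(K(3, 1), -2/(-1)) = -1442*(10 + 0) = -1442*10 = -14420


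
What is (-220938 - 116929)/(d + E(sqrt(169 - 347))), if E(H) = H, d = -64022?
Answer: 10815460537/2049408331 + 337867*I*sqrt(178)/4098816662 ≈ 5.2774 + 0.0010998*I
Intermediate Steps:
(-220938 - 116929)/(d + E(sqrt(169 - 347))) = (-220938 - 116929)/(-64022 + sqrt(169 - 347)) = -337867/(-64022 + sqrt(-178)) = -337867/(-64022 + I*sqrt(178))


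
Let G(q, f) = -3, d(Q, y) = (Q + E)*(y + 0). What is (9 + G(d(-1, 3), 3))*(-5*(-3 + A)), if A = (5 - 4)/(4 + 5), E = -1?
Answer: 260/3 ≈ 86.667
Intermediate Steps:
A = ⅑ (A = 1/9 = 1*(⅑) = ⅑ ≈ 0.11111)
d(Q, y) = y*(-1 + Q) (d(Q, y) = (Q - 1)*(y + 0) = (-1 + Q)*y = y*(-1 + Q))
(9 + G(d(-1, 3), 3))*(-5*(-3 + A)) = (9 - 3)*(-5*(-3 + ⅑)) = 6*(-5*(-26/9)) = 6*(130/9) = 260/3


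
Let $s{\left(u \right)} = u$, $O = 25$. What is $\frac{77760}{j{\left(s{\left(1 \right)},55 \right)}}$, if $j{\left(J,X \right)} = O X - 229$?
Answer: $\frac{12960}{191} \approx 67.853$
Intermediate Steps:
$j{\left(J,X \right)} = -229 + 25 X$ ($j{\left(J,X \right)} = 25 X - 229 = -229 + 25 X$)
$\frac{77760}{j{\left(s{\left(1 \right)},55 \right)}} = \frac{77760}{-229 + 25 \cdot 55} = \frac{77760}{-229 + 1375} = \frac{77760}{1146} = 77760 \cdot \frac{1}{1146} = \frac{12960}{191}$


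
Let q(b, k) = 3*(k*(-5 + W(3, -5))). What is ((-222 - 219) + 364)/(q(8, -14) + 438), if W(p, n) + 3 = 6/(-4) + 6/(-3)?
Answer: -77/921 ≈ -0.083605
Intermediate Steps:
W(p, n) = -13/2 (W(p, n) = -3 + (6/(-4) + 6/(-3)) = -3 + (6*(-¼) + 6*(-⅓)) = -3 + (-3/2 - 2) = -3 - 7/2 = -13/2)
q(b, k) = -69*k/2 (q(b, k) = 3*(k*(-5 - 13/2)) = 3*(k*(-23/2)) = 3*(-23*k/2) = -69*k/2)
((-222 - 219) + 364)/(q(8, -14) + 438) = ((-222 - 219) + 364)/(-69/2*(-14) + 438) = (-441 + 364)/(483 + 438) = -77/921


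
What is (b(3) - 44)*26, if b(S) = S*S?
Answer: -910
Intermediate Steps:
b(S) = S**2
(b(3) - 44)*26 = (3**2 - 44)*26 = (9 - 44)*26 = -35*26 = -910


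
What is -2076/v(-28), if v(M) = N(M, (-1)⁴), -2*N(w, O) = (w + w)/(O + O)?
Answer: -1038/7 ≈ -148.29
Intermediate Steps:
N(w, O) = -w/(2*O) (N(w, O) = -(w + w)/(2*(O + O)) = -2*w/(2*(2*O)) = -2*w*1/(2*O)/2 = -w/(2*O))
v(M) = -M/2 (v(M) = -M/(2*((-1)⁴)) = -½*M/1 = -½*M*1 = -M/2)
-2076/v(-28) = -2076/((-½*(-28))) = -2076/14 = -2076*1/14 = -1038/7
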